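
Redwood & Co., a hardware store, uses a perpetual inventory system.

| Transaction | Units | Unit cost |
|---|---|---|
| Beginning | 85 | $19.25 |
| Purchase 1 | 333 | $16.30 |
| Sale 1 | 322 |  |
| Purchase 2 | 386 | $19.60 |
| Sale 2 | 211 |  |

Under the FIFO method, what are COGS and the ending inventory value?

Sale 1 (322) [FIFO — oldest first]: 85 @ $19.25 + 237 @ $16.30 = $5,499.35
Sale 2 (211) [FIFO — oldest first]: 96 @ $16.30 + 115 @ $19.60 = $3,818.80
Total COGS = $5,499.35 + $3,818.80 = $9,318.15
Ending inventory: 271 @ $19.60 = $5,311.60
Check: goods available $14,629.75 = COGS $9,318.15 + ending $5,311.60

COGS = $9,318.15; ending inventory = $5,311.60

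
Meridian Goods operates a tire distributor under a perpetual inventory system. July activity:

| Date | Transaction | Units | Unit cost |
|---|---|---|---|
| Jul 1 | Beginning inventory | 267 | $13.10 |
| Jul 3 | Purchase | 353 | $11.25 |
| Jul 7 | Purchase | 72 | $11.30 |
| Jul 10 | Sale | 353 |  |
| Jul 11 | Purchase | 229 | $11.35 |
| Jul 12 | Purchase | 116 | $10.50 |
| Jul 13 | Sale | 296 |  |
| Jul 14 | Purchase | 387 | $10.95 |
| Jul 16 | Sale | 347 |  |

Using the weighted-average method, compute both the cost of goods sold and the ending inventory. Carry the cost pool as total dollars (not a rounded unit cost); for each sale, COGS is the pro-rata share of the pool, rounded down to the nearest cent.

After Jul 1: 267 on hand, pool $3,497.70 (≈ $13.1000 each)
After Jul 3: 620 on hand, pool $7,468.95 (≈ $12.0467 each)
After Jul 7: 692 on hand, pool $8,282.55 (≈ $11.9690 each)
Jul 10, sell 353: 353/692 × $8,282.55 → $4,225.05
After Jul 11: 568 on hand, pool $6,656.65 (≈ $11.7195 each)
After Jul 12: 684 on hand, pool $7,874.65 (≈ $11.5126 each)
Jul 13, sell 296: 296/684 × $7,874.65 → $3,407.74
After Jul 14: 775 on hand, pool $8,704.56 (≈ $11.2317 each)
Jul 16, sell 347: 347/775 × $8,704.56 → $3,897.39
Total COGS = $4,225.05 + $3,407.74 + $3,897.39 = $11,530.18
Ending inventory (cost pool remaining) = $4,807.17
Check: goods available $16,337.35 = COGS $11,530.18 + ending $4,807.17

COGS = $11,530.18; ending inventory = $4,807.17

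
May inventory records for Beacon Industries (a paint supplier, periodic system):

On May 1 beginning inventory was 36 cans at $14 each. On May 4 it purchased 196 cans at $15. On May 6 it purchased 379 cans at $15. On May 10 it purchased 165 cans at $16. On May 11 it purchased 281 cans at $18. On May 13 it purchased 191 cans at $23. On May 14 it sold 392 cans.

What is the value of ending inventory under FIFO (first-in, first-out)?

May 14, 392 sold [FIFO — oldest first]: 36 @ $14 + 196 @ $15 + 160 @ $15 = $5,844
Ending inventory: 219 @ $15 + 165 @ $16 + 281 @ $18 + 191 @ $23 = $15,376

Ending inventory = $15,376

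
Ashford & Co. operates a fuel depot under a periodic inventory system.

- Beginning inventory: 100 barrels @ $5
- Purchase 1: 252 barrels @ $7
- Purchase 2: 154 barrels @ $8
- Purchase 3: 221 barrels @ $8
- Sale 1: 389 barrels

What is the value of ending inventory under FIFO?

Sale 1 (389) [FIFO — oldest first]: 100 @ $5 + 252 @ $7 + 37 @ $8 = $2,560
Ending inventory: 117 @ $8 + 221 @ $8 = $2,704

Ending inventory = $2,704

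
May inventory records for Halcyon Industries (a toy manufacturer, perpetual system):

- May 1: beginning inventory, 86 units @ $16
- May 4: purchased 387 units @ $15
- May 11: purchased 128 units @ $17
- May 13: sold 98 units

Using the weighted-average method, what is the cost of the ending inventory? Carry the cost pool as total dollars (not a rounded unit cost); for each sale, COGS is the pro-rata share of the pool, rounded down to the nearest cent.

After May 1: 86 on hand, pool $1,376.00 (≈ $16.0000 each)
After May 4: 473 on hand, pool $7,181.00 (≈ $15.1818 each)
After May 11: 601 on hand, pool $9,357.00 (≈ $15.5691 each)
May 13, sell 98: 98/601 × $9,357.00 → $1,525.76
Ending inventory (cost pool remaining) = $7,831.24

Ending inventory = $7,831.24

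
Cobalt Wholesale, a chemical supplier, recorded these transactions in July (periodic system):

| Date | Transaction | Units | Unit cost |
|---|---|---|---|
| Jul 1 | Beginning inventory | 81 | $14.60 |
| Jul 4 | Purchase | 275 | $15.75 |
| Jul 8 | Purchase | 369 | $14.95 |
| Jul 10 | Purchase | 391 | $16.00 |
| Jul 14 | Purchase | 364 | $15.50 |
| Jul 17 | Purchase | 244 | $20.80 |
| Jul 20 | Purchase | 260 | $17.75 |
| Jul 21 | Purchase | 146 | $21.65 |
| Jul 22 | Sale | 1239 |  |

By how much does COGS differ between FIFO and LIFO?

FIFO COGS: 81 @ $14.60 + 275 @ $15.75 + 369 @ $14.95 + 391 @ $16.00 + 123 @ $15.50 = $19,192.90
LIFO COGS: 146 @ $21.65 + 260 @ $17.75 + 244 @ $20.80 + 364 @ $15.50 + 225 @ $16.00 = $22,093.10
Difference = |$19,192.90 − $22,093.10| = $2,900.20

$2,900.20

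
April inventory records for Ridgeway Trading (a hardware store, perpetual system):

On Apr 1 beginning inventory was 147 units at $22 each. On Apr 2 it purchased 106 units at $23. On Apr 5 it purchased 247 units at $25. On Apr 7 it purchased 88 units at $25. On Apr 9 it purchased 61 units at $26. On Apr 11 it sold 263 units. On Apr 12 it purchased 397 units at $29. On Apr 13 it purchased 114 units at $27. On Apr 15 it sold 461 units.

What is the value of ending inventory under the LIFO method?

Apr 11, 263 sold [LIFO — newest first]: 61 @ $26 + 88 @ $25 + 114 @ $25 = $6,636
Apr 15, 461 sold [LIFO — newest first]: 114 @ $27 + 347 @ $29 = $13,141
Total COGS = $6,636 + $13,141 = $19,777
Ending inventory: 147 @ $22 + 106 @ $23 + 133 @ $25 + 50 @ $29 = $10,447

Ending inventory = $10,447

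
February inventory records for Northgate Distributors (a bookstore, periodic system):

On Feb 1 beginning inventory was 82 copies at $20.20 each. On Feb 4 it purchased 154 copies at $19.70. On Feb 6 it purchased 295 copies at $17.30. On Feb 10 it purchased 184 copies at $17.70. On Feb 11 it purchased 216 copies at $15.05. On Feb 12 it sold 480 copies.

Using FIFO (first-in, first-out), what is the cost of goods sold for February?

Feb 12, 480 sold [FIFO — oldest first]: 82 @ $20.20 + 154 @ $19.70 + 244 @ $17.30 = $8,911.40
Ending inventory: 51 @ $17.30 + 184 @ $17.70 + 216 @ $15.05 = $7,389.90
Check: goods available $16,301.30 = COGS $8,911.40 + ending $7,389.90

COGS = $8,911.40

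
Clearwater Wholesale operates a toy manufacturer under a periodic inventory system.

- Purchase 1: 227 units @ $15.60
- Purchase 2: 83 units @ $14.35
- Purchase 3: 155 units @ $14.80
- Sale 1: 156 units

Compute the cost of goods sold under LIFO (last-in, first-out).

Sale 1 (156) [LIFO — newest first]: 155 @ $14.80 + 1 @ $14.35 = $2,308.35
Ending inventory: 227 @ $15.60 + 82 @ $14.35 = $4,717.90

COGS = $2,308.35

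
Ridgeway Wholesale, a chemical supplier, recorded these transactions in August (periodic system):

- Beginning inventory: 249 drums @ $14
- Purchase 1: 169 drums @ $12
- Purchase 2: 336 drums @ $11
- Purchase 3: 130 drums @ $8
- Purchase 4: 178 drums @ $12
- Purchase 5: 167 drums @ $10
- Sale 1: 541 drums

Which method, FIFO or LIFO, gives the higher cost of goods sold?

FIFO

FIFO COGS: 249 @ $14 + 169 @ $12 + 123 @ $11 = $6,867
LIFO COGS: 167 @ $10 + 178 @ $12 + 130 @ $8 + 66 @ $11 = $5,572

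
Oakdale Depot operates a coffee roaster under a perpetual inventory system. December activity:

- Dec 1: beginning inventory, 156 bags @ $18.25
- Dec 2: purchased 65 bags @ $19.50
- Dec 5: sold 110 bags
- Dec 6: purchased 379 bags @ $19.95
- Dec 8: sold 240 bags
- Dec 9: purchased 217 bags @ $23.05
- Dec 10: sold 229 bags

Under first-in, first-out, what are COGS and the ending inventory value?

COGS = $11,256.60; ending inventory = $5,420.80

Dec 5, 110 sold [FIFO — oldest first]: 110 @ $18.25 = $2,007.50
Dec 8, 240 sold [FIFO — oldest first]: 46 @ $18.25 + 65 @ $19.50 + 129 @ $19.95 = $4,680.55
Dec 10, 229 sold [FIFO — oldest first]: 229 @ $19.95 = $4,568.55
Total COGS = $2,007.50 + $4,680.55 + $4,568.55 = $11,256.60
Ending inventory: 21 @ $19.95 + 217 @ $23.05 = $5,420.80
Check: goods available $16,677.40 = COGS $11,256.60 + ending $5,420.80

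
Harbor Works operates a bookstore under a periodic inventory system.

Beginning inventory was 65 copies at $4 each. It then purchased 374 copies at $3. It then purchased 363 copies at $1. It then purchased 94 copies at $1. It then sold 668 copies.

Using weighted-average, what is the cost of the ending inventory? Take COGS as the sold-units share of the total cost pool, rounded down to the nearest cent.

Sale 1, sell 668: 668/896 × $1,839.00 → $1,371.04
Ending inventory (cost pool remaining) = $467.96

Ending inventory = $467.96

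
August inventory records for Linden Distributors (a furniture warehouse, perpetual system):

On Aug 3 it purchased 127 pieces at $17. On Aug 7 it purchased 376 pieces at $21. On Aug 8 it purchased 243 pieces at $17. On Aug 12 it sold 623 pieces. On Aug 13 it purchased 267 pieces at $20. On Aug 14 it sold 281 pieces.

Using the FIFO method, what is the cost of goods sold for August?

COGS = $17,346

Aug 12, 623 sold [FIFO — oldest first]: 127 @ $17 + 376 @ $21 + 120 @ $17 = $12,095
Aug 14, 281 sold [FIFO — oldest first]: 123 @ $17 + 158 @ $20 = $5,251
Total COGS = $12,095 + $5,251 = $17,346
Ending inventory: 109 @ $20 = $2,180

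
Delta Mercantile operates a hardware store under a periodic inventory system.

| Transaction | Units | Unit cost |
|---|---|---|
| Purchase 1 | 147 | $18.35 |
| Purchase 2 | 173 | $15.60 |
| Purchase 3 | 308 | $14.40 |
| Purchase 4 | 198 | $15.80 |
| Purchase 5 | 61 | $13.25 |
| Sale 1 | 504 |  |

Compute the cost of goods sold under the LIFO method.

Sale 1 (504) [LIFO — newest first]: 61 @ $13.25 + 198 @ $15.80 + 245 @ $14.40 = $7,464.65
Ending inventory: 147 @ $18.35 + 173 @ $15.60 + 63 @ $14.40 = $6,303.45
Check: goods available $13,768.10 = COGS $7,464.65 + ending $6,303.45

COGS = $7,464.65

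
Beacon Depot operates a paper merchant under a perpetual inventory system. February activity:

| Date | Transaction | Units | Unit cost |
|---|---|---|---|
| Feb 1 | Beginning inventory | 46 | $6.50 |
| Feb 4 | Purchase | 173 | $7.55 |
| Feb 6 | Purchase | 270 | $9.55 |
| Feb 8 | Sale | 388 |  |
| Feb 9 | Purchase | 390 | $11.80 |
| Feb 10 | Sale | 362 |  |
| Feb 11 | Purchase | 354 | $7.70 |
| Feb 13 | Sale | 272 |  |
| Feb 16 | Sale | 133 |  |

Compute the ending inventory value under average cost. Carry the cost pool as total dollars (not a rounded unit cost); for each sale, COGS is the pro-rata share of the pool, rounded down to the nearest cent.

After Feb 1: 46 on hand, pool $299.00 (≈ $6.5000 each)
After Feb 4: 219 on hand, pool $1,605.15 (≈ $7.3295 each)
After Feb 6: 489 on hand, pool $4,183.65 (≈ $8.5555 each)
Feb 8, sell 388: 388/489 × $4,183.65 → $3,319.54
After Feb 9: 491 on hand, pool $5,466.11 (≈ $11.1326 each)
Feb 10, sell 362: 362/491 × $5,466.11 → $4,030.00
After Feb 11: 483 on hand, pool $4,161.91 (≈ $8.6168 each)
Feb 13, sell 272: 272/483 × $4,161.91 → $2,343.76
Feb 16, sell 133: 133/211 × $1,818.15 → $1,146.03
Total COGS = $3,319.54 + $4,030.00 + $2,343.76 + $1,146.03 = $10,839.33
Ending inventory (cost pool remaining) = $672.12

Ending inventory = $672.12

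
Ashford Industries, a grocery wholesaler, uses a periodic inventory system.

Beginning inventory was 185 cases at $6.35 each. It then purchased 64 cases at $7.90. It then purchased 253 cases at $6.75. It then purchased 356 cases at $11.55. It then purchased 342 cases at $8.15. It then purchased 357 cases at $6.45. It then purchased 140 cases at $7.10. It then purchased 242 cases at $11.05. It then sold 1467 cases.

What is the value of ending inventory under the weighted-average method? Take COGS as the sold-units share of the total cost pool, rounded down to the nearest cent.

Ending inventory = $3,957.59

Sale 1, sell 1467: 1467/1939 × $16,257.95 → $12,300.36
Ending inventory (cost pool remaining) = $3,957.59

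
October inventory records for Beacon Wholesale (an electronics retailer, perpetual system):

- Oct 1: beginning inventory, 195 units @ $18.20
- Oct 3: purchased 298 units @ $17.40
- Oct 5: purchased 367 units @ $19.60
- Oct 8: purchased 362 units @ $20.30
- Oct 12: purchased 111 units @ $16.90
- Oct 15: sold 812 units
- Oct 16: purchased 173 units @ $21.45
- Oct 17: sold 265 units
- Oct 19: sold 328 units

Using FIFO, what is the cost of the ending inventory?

Oct 15, 812 sold [FIFO — oldest first]: 195 @ $18.20 + 298 @ $17.40 + 319 @ $19.60 = $14,986.60
Oct 17, 265 sold [FIFO — oldest first]: 48 @ $19.60 + 217 @ $20.30 = $5,345.90
Oct 19, 328 sold [FIFO — oldest first]: 145 @ $20.30 + 111 @ $16.90 + 72 @ $21.45 = $6,363.80
Total COGS = $14,986.60 + $5,345.90 + $6,363.80 = $26,696.30
Ending inventory: 101 @ $21.45 = $2,166.45

Ending inventory = $2,166.45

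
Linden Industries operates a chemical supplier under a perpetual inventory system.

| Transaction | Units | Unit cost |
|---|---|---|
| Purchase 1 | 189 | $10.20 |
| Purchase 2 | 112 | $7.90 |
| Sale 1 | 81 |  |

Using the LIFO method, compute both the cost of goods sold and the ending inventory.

Sale 1 (81) [LIFO — newest first]: 81 @ $7.90 = $639.90
Ending inventory: 189 @ $10.20 + 31 @ $7.90 = $2,172.70
Check: goods available $2,812.60 = COGS $639.90 + ending $2,172.70

COGS = $639.90; ending inventory = $2,172.70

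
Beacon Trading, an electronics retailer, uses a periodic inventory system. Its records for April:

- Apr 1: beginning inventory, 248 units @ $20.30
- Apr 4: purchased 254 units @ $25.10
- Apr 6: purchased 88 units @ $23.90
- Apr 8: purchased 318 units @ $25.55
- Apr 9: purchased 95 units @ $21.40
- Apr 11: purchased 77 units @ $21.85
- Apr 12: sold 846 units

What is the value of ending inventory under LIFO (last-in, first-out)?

Ending inventory = $4,750.20

Apr 12, 846 sold [LIFO — newest first]: 77 @ $21.85 + 95 @ $21.40 + 318 @ $25.55 + 88 @ $23.90 + 254 @ $25.10 + 14 @ $20.30 = $20,603.15
Ending inventory: 234 @ $20.30 = $4,750.20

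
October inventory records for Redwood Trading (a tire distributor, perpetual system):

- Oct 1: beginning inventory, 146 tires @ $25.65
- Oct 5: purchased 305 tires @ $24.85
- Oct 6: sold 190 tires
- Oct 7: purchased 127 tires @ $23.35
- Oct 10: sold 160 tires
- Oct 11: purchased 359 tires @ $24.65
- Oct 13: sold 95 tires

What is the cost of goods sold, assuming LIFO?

COGS = $10,848.75

Oct 6, 190 sold [LIFO — newest first]: 190 @ $24.85 = $4,721.50
Oct 10, 160 sold [LIFO — newest first]: 127 @ $23.35 + 33 @ $24.85 = $3,785.50
Oct 13, 95 sold [LIFO — newest first]: 95 @ $24.65 = $2,341.75
Total COGS = $4,721.50 + $3,785.50 + $2,341.75 = $10,848.75
Ending inventory: 146 @ $25.65 + 82 @ $24.85 + 264 @ $24.65 = $12,290.20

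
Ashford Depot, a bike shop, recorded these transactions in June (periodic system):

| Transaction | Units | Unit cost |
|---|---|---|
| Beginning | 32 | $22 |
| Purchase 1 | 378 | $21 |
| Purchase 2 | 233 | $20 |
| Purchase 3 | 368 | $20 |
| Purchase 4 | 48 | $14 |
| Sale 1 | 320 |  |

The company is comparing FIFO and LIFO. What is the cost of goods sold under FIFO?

FIFO COGS: 32 @ $22 + 288 @ $21 = $6,752
LIFO COGS: 48 @ $14 + 272 @ $20 = $6,112

COGS = $6,752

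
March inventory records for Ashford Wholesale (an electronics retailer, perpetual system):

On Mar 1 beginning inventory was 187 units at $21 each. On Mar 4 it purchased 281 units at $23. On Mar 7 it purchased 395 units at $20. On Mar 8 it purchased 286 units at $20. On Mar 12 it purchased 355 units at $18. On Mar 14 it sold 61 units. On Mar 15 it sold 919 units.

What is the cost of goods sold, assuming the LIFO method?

Mar 14, 61 sold [LIFO — newest first]: 61 @ $18 = $1,098
Mar 15, 919 sold [LIFO — newest first]: 294 @ $18 + 286 @ $20 + 339 @ $20 = $17,792
Total COGS = $1,098 + $17,792 = $18,890
Ending inventory: 187 @ $21 + 281 @ $23 + 56 @ $20 = $11,510

COGS = $18,890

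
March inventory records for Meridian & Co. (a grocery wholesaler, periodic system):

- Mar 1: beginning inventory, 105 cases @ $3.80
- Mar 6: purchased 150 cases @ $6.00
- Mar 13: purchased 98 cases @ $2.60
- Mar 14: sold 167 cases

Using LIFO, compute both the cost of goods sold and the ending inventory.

COGS = $668.80; ending inventory = $885.00

Mar 14, 167 sold [LIFO — newest first]: 98 @ $2.60 + 69 @ $6.00 = $668.80
Ending inventory: 105 @ $3.80 + 81 @ $6.00 = $885.00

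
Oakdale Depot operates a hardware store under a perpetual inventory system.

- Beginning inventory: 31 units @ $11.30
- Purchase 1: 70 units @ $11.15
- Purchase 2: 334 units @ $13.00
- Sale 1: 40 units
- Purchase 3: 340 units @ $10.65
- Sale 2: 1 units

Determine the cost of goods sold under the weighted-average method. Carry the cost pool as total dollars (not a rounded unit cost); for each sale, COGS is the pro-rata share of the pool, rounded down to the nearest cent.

COGS = $514.92

After Beginning: 31 on hand, pool $350.30 (≈ $11.3000 each)
After Purchase 1: 101 on hand, pool $1,130.80 (≈ $11.1960 each)
After Purchase 2: 435 on hand, pool $5,472.80 (≈ $12.5811 each)
Sale 1, sell 40: 40/435 × $5,472.80 → $503.24
After Purchase 3: 735 on hand, pool $8,590.56 (≈ $11.6878 each)
Sale 2, sell 1: 1/735 × $8,590.56 → $11.68
Total COGS = $503.24 + $11.68 = $514.92
Ending inventory (cost pool remaining) = $8,578.88
Check: goods available $9,093.80 = COGS $514.92 + ending $8,578.88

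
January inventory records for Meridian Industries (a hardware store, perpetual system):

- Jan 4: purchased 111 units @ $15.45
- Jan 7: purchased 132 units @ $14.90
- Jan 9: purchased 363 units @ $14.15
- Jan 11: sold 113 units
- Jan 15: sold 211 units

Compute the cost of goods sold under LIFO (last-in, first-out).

COGS = $4,584.60

Jan 11, 113 sold [LIFO — newest first]: 113 @ $14.15 = $1,598.95
Jan 15, 211 sold [LIFO — newest first]: 211 @ $14.15 = $2,985.65
Total COGS = $1,598.95 + $2,985.65 = $4,584.60
Ending inventory: 111 @ $15.45 + 132 @ $14.90 + 39 @ $14.15 = $4,233.60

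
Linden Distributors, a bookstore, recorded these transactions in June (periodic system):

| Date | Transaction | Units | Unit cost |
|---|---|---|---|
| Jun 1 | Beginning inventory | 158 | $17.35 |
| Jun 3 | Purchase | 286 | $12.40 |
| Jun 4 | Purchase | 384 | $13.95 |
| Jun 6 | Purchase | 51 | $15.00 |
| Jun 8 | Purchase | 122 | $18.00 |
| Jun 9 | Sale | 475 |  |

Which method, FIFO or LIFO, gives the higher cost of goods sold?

LIFO

FIFO COGS: 158 @ $17.35 + 286 @ $12.40 + 31 @ $13.95 = $6,720.15
LIFO COGS: 122 @ $18.00 + 51 @ $15.00 + 302 @ $13.95 = $7,173.90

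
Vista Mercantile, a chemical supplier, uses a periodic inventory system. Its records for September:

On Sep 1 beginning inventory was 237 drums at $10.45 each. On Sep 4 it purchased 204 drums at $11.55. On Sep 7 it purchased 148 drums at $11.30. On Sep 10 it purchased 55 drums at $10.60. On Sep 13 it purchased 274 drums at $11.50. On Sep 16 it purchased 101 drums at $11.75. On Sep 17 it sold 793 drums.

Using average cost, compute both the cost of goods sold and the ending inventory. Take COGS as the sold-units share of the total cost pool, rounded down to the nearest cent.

Sep 17, sell 793: 793/1019 × $11,426.00 → $8,891.87
Ending inventory (cost pool remaining) = $2,534.13
Check: goods available $11,426.00 = COGS $8,891.87 + ending $2,534.13

COGS = $8,891.87; ending inventory = $2,534.13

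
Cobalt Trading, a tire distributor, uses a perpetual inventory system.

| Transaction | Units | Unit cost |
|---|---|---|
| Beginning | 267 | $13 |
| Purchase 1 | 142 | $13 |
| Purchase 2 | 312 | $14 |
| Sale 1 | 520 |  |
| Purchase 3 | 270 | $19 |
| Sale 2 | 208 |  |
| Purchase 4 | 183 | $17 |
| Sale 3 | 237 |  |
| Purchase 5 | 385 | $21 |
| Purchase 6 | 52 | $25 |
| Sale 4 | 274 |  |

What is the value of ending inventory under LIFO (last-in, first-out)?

Ending inventory = $6,188

Sale 1 (520) [LIFO — newest first]: 312 @ $14 + 142 @ $13 + 66 @ $13 = $7,072
Sale 2 (208) [LIFO — newest first]: 208 @ $19 = $3,952
Sale 3 (237) [LIFO — newest first]: 183 @ $17 + 54 @ $19 = $4,137
Sale 4 (274) [LIFO — newest first]: 52 @ $25 + 222 @ $21 = $5,962
Total COGS = $7,072 + $3,952 + $4,137 + $5,962 = $21,123
Ending inventory: 201 @ $13 + 8 @ $19 + 163 @ $21 = $6,188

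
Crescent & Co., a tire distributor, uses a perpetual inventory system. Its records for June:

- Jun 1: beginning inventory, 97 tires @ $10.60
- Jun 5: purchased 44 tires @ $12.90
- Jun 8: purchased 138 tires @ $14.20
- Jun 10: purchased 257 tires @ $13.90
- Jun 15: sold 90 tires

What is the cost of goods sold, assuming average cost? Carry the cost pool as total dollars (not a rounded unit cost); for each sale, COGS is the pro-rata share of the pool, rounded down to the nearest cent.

After Jun 1: 97 on hand, pool $1,028.20 (≈ $10.6000 each)
After Jun 5: 141 on hand, pool $1,595.80 (≈ $11.3177 each)
After Jun 8: 279 on hand, pool $3,555.40 (≈ $12.7434 each)
After Jun 10: 536 on hand, pool $7,127.70 (≈ $13.2979 each)
Jun 15, sell 90: 90/536 × $7,127.70 → $1,196.81
Ending inventory (cost pool remaining) = $5,930.89

COGS = $1,196.81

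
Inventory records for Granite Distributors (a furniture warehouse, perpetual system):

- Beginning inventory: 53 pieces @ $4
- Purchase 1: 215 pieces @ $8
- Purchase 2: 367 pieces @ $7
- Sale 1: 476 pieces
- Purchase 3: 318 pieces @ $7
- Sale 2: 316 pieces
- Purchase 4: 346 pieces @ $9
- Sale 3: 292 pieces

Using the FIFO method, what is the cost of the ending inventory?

Ending inventory = $1,935

Sale 1 (476) [FIFO — oldest first]: 53 @ $4 + 215 @ $8 + 208 @ $7 = $3,388
Sale 2 (316) [FIFO — oldest first]: 159 @ $7 + 157 @ $7 = $2,212
Sale 3 (292) [FIFO — oldest first]: 161 @ $7 + 131 @ $9 = $2,306
Total COGS = $3,388 + $2,212 + $2,306 = $7,906
Ending inventory: 215 @ $9 = $1,935
Check: goods available $9,841 = COGS $7,906 + ending $1,935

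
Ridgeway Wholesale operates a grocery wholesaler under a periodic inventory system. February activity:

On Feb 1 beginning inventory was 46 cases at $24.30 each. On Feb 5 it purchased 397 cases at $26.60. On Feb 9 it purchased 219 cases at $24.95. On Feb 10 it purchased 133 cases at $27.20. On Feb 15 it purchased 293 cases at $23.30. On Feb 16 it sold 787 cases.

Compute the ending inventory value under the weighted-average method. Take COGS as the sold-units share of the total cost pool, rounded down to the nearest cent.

Ending inventory = $7,631.95

Feb 16, sell 787: 787/1088 × $27,586.55 → $19,954.60
Ending inventory (cost pool remaining) = $7,631.95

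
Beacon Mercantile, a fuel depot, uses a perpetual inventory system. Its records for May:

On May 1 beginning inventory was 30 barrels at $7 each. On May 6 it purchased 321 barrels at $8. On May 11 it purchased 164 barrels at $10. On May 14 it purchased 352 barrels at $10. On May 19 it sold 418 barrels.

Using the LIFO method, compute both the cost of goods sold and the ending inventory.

COGS = $4,180; ending inventory = $3,758

May 19, 418 sold [LIFO — newest first]: 352 @ $10 + 66 @ $10 = $4,180
Ending inventory: 30 @ $7 + 321 @ $8 + 98 @ $10 = $3,758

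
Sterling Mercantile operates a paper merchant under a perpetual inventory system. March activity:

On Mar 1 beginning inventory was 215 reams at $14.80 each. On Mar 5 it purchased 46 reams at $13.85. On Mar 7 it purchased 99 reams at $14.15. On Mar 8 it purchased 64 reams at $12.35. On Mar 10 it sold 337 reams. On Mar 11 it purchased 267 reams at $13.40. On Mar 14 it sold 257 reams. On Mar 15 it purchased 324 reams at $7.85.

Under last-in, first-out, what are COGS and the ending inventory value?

Mar 10, 337 sold [LIFO — newest first]: 64 @ $12.35 + 99 @ $14.15 + 46 @ $13.85 + 128 @ $14.80 = $4,722.75
Mar 14, 257 sold [LIFO — newest first]: 257 @ $13.40 = $3,443.80
Total COGS = $4,722.75 + $3,443.80 = $8,166.55
Ending inventory: 87 @ $14.80 + 10 @ $13.40 + 324 @ $7.85 = $3,965.00

COGS = $8,166.55; ending inventory = $3,965.00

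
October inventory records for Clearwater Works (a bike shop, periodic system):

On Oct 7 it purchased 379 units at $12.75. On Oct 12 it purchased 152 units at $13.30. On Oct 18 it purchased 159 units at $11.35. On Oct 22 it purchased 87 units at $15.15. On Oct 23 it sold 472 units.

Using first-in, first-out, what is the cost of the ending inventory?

Ending inventory = $3,907.40

Oct 23, 472 sold [FIFO — oldest first]: 379 @ $12.75 + 93 @ $13.30 = $6,069.15
Ending inventory: 59 @ $13.30 + 159 @ $11.35 + 87 @ $15.15 = $3,907.40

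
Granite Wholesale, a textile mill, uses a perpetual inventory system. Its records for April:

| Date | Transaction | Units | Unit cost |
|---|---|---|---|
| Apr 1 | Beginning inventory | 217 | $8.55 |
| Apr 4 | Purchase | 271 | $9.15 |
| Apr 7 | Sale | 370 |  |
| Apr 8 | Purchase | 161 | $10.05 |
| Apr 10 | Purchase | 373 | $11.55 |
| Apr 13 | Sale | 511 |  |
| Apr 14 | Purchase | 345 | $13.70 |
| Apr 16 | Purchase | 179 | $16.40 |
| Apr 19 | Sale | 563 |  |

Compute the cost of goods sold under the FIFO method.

Apr 7, 370 sold [FIFO — oldest first]: 217 @ $8.55 + 153 @ $9.15 = $3,255.30
Apr 13, 511 sold [FIFO — oldest first]: 118 @ $9.15 + 161 @ $10.05 + 232 @ $11.55 = $5,377.35
Apr 19, 563 sold [FIFO — oldest first]: 141 @ $11.55 + 345 @ $13.70 + 77 @ $16.40 = $7,617.85
Total COGS = $3,255.30 + $5,377.35 + $7,617.85 = $16,250.50
Ending inventory: 102 @ $16.40 = $1,672.80
Check: goods available $17,923.30 = COGS $16,250.50 + ending $1,672.80

COGS = $16,250.50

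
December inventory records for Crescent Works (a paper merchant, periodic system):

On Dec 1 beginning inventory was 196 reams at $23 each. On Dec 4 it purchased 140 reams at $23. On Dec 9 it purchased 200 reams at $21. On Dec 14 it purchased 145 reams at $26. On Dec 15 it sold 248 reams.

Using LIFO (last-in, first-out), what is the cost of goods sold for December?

COGS = $5,933

Dec 15, 248 sold [LIFO — newest first]: 145 @ $26 + 103 @ $21 = $5,933
Ending inventory: 196 @ $23 + 140 @ $23 + 97 @ $21 = $9,765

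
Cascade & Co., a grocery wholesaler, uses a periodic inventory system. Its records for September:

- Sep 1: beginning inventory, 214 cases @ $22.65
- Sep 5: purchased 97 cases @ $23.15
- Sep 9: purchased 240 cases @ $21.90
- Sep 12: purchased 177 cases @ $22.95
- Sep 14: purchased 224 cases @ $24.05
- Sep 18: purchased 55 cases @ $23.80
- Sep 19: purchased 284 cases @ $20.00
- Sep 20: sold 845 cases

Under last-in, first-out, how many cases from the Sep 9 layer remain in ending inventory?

135

Sep 20, 845 sold [LIFO — newest first]: 284 @ $20.00 + 55 @ $23.80 + 224 @ $24.05 + 177 @ $22.95 + 105 @ $21.90 = $18,737.85
Ending inventory: 214 @ $22.65 + 97 @ $23.15 + 135 @ $21.90 = $10,049.15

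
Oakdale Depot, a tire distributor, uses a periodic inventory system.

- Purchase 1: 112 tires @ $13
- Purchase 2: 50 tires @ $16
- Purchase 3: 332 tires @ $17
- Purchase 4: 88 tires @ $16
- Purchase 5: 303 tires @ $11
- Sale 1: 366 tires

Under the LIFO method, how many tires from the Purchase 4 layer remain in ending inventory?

25

Sale 1 (366) [LIFO — newest first]: 303 @ $11 + 63 @ $16 = $4,341
Ending inventory: 112 @ $13 + 50 @ $16 + 332 @ $17 + 25 @ $16 = $8,300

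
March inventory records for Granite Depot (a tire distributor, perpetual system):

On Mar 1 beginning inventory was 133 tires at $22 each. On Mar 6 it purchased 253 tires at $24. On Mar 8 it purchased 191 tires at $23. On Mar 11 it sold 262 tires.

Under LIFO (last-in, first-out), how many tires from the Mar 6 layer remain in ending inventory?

182

Mar 11, 262 sold [LIFO — newest first]: 191 @ $23 + 71 @ $24 = $6,097
Ending inventory: 133 @ $22 + 182 @ $24 = $7,294
Check: goods available $13,391 = COGS $6,097 + ending $7,294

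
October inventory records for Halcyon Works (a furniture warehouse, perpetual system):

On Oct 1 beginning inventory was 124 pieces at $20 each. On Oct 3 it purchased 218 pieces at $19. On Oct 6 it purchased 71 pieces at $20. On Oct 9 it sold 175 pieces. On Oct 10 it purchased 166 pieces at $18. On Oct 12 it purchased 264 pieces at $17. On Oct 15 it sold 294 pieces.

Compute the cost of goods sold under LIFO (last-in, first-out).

Oct 9, 175 sold [LIFO — newest first]: 71 @ $20 + 104 @ $19 = $3,396
Oct 15, 294 sold [LIFO — newest first]: 264 @ $17 + 30 @ $18 = $5,028
Total COGS = $3,396 + $5,028 = $8,424
Ending inventory: 124 @ $20 + 114 @ $19 + 136 @ $18 = $7,094

COGS = $8,424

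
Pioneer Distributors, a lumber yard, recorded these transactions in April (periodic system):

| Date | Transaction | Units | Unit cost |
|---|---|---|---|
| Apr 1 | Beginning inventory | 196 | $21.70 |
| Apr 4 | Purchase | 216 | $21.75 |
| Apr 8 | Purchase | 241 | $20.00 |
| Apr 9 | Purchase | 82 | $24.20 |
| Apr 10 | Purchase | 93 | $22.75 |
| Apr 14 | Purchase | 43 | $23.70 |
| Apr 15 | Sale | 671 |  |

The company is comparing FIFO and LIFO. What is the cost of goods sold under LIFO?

FIFO COGS: 196 @ $21.70 + 216 @ $21.75 + 241 @ $20.00 + 18 @ $24.20 = $14,206.80
LIFO COGS: 43 @ $23.70 + 93 @ $22.75 + 82 @ $24.20 + 241 @ $20.00 + 212 @ $21.75 = $14,550.25

COGS = $14,550.25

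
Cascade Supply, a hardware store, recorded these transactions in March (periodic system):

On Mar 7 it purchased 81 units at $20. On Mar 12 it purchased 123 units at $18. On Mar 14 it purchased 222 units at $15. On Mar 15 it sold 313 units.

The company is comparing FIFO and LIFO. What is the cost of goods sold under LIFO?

FIFO COGS: 81 @ $20 + 123 @ $18 + 109 @ $15 = $5,469
LIFO COGS: 222 @ $15 + 91 @ $18 = $4,968

COGS = $4,968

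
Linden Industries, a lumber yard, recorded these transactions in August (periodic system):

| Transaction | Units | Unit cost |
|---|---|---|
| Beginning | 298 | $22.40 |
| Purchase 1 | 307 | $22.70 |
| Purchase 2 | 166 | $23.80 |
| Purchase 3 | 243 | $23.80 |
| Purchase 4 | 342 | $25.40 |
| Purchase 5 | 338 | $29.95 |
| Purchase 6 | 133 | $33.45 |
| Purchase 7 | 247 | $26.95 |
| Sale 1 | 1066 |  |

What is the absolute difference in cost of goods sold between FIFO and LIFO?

$5,359.10

FIFO COGS: 298 @ $22.40 + 307 @ $22.70 + 166 @ $23.80 + 243 @ $23.80 + 52 @ $25.40 = $24,699.10
LIFO COGS: 247 @ $26.95 + 133 @ $33.45 + 338 @ $29.95 + 342 @ $25.40 + 6 @ $23.80 = $30,058.20
Difference = |$24,699.10 − $30,058.20| = $5,359.10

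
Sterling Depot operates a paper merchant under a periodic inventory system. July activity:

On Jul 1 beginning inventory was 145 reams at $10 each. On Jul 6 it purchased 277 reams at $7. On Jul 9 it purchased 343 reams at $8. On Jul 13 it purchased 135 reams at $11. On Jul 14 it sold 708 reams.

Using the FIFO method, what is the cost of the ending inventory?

Jul 14, 708 sold [FIFO — oldest first]: 145 @ $10 + 277 @ $7 + 286 @ $8 = $5,677
Ending inventory: 57 @ $8 + 135 @ $11 = $1,941
Check: goods available $7,618 = COGS $5,677 + ending $1,941

Ending inventory = $1,941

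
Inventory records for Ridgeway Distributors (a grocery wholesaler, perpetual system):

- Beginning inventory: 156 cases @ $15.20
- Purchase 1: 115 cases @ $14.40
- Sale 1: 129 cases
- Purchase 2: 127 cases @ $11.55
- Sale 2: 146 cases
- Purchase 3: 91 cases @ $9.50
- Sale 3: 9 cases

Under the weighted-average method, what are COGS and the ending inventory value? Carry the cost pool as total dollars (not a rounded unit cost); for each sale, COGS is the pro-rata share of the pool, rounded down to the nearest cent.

After Beginning: 156 on hand, pool $2,371.20 (≈ $15.2000 each)
After Purchase 1: 271 on hand, pool $4,027.20 (≈ $14.8605 each)
Sale 1, sell 129: 129/271 × $4,027.20 → $1,917.00
After Purchase 2: 269 on hand, pool $3,577.05 (≈ $13.2976 each)
Sale 2, sell 146: 146/269 × $3,577.05 → $1,941.44
After Purchase 3: 214 on hand, pool $2,500.11 (≈ $11.6828 each)
Sale 3, sell 9: 9/214 × $2,500.11 → $105.14
Total COGS = $1,917.00 + $1,941.44 + $105.14 = $3,963.58
Ending inventory (cost pool remaining) = $2,394.97

COGS = $3,963.58; ending inventory = $2,394.97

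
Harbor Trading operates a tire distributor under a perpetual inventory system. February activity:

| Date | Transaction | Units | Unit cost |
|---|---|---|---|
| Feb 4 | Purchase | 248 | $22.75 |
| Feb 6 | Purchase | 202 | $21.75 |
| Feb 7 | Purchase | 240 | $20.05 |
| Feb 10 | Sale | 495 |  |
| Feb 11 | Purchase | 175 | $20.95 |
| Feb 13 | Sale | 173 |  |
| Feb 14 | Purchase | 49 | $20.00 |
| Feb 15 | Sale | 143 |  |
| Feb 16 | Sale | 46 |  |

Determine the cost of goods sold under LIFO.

COGS = $18,197.00

Feb 10, 495 sold [LIFO — newest first]: 240 @ $20.05 + 202 @ $21.75 + 53 @ $22.75 = $10,411.25
Feb 13, 173 sold [LIFO — newest first]: 173 @ $20.95 = $3,624.35
Feb 15, 143 sold [LIFO — newest first]: 49 @ $20.00 + 2 @ $20.95 + 92 @ $22.75 = $3,114.90
Feb 16, 46 sold [LIFO — newest first]: 46 @ $22.75 = $1,046.50
Total COGS = $10,411.25 + $3,624.35 + $3,114.90 + $1,046.50 = $18,197.00
Ending inventory: 57 @ $22.75 = $1,296.75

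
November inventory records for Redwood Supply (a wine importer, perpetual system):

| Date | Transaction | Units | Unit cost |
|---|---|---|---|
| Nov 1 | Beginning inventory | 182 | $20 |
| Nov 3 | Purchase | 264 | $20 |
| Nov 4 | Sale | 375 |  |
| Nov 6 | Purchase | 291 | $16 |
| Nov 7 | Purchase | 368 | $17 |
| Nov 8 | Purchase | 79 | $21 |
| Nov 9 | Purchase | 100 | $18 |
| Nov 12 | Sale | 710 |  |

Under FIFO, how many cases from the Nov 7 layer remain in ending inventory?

Nov 4, 375 sold [FIFO — oldest first]: 182 @ $20 + 193 @ $20 = $7,500
Nov 12, 710 sold [FIFO — oldest first]: 71 @ $20 + 291 @ $16 + 348 @ $17 = $11,992
Total COGS = $7,500 + $11,992 = $19,492
Ending inventory: 20 @ $17 + 79 @ $21 + 100 @ $18 = $3,799
Check: goods available $23,291 = COGS $19,492 + ending $3,799

20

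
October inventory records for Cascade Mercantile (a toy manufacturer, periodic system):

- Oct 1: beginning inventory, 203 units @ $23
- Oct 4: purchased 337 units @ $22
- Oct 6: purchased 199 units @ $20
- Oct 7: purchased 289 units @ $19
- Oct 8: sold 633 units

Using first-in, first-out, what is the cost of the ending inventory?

Ending inventory = $7,611

Oct 8, 633 sold [FIFO — oldest first]: 203 @ $23 + 337 @ $22 + 93 @ $20 = $13,943
Ending inventory: 106 @ $20 + 289 @ $19 = $7,611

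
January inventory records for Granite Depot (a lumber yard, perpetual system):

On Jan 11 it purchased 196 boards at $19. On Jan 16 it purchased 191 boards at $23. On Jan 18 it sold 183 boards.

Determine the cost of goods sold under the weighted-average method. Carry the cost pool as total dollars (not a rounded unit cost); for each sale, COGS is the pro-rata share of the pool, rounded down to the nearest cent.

After Jan 11: 196 on hand, pool $3,724.00 (≈ $19.0000 each)
After Jan 16: 387 on hand, pool $8,117.00 (≈ $20.9742 each)
Jan 18, sell 183: 183/387 × $8,117.00 → $3,838.27
Ending inventory (cost pool remaining) = $4,278.73
Check: goods available $8,117.00 = COGS $3,838.27 + ending $4,278.73

COGS = $3,838.27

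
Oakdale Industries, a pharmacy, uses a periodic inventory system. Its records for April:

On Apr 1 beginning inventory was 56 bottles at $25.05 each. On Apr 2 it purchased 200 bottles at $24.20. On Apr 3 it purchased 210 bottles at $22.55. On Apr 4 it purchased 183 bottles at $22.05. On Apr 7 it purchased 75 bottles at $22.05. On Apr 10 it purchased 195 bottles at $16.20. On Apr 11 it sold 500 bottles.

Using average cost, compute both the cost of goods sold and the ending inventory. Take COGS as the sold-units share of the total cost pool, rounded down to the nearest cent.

Apr 11, sell 500: 500/919 × $19,826.20 → $10,786.83
Ending inventory (cost pool remaining) = $9,039.37
Check: goods available $19,826.20 = COGS $10,786.83 + ending $9,039.37

COGS = $10,786.83; ending inventory = $9,039.37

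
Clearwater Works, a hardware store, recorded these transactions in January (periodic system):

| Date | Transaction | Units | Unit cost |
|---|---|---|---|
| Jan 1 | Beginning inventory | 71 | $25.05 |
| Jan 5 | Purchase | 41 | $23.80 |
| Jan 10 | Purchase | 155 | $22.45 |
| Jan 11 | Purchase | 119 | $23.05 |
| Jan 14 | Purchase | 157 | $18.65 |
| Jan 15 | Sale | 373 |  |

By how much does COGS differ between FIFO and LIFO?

FIFO COGS: 71 @ $25.05 + 41 @ $23.80 + 155 @ $22.45 + 106 @ $23.05 = $8,677.40
LIFO COGS: 157 @ $18.65 + 119 @ $23.05 + 97 @ $22.45 = $7,848.65
Difference = |$8,677.40 − $7,848.65| = $828.75

$828.75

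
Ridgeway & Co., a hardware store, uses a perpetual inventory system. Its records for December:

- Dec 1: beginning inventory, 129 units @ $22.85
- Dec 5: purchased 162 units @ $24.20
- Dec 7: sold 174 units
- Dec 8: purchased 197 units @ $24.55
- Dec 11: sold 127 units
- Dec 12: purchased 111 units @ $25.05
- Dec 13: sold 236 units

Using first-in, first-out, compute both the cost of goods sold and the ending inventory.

Dec 7, 174 sold [FIFO — oldest first]: 129 @ $22.85 + 45 @ $24.20 = $4,036.65
Dec 11, 127 sold [FIFO — oldest first]: 117 @ $24.20 + 10 @ $24.55 = $3,076.90
Dec 13, 236 sold [FIFO — oldest first]: 187 @ $24.55 + 49 @ $25.05 = $5,818.30
Total COGS = $4,036.65 + $3,076.90 + $5,818.30 = $12,931.85
Ending inventory: 62 @ $25.05 = $1,553.10
Check: goods available $14,484.95 = COGS $12,931.85 + ending $1,553.10

COGS = $12,931.85; ending inventory = $1,553.10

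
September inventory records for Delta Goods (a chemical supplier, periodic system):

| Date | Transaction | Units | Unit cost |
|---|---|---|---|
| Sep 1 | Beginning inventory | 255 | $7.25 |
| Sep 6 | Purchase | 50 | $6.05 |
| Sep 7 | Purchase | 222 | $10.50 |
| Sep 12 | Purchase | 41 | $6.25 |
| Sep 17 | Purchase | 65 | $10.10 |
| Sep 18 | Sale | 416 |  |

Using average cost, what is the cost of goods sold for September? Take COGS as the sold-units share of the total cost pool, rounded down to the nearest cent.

COGS = $3,545.52

Sep 18, sell 416: 416/633 × $5,395.00 → $3,545.52
Ending inventory (cost pool remaining) = $1,849.48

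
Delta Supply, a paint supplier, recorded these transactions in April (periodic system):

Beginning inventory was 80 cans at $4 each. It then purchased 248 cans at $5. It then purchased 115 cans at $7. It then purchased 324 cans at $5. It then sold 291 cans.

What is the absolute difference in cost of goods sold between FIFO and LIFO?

$80

FIFO COGS: 80 @ $4 + 211 @ $5 = $1,375
LIFO COGS: 291 @ $5 = $1,455
Difference = |$1,375 − $1,455| = $80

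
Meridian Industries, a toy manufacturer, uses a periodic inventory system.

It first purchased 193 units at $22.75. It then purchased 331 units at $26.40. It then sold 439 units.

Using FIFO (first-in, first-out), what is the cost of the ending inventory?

Sale 1 (439) [FIFO — oldest first]: 193 @ $22.75 + 246 @ $26.40 = $10,885.15
Ending inventory: 85 @ $26.40 = $2,244.00

Ending inventory = $2,244.00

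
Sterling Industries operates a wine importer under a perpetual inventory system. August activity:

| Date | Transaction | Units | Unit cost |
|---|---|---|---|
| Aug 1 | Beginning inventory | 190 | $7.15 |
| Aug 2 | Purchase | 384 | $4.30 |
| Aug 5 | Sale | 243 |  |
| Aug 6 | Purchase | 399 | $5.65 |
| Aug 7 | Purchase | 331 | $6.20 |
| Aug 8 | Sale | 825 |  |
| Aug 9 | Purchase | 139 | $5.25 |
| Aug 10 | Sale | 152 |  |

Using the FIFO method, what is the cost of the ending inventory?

Ending inventory = $1,250.55

Aug 5, 243 sold [FIFO — oldest first]: 190 @ $7.15 + 53 @ $4.30 = $1,586.40
Aug 8, 825 sold [FIFO — oldest first]: 331 @ $4.30 + 399 @ $5.65 + 95 @ $6.20 = $4,266.65
Aug 10, 152 sold [FIFO — oldest first]: 152 @ $6.20 = $942.40
Total COGS = $1,586.40 + $4,266.65 + $942.40 = $6,795.45
Ending inventory: 84 @ $6.20 + 139 @ $5.25 = $1,250.55
Check: goods available $8,046.00 = COGS $6,795.45 + ending $1,250.55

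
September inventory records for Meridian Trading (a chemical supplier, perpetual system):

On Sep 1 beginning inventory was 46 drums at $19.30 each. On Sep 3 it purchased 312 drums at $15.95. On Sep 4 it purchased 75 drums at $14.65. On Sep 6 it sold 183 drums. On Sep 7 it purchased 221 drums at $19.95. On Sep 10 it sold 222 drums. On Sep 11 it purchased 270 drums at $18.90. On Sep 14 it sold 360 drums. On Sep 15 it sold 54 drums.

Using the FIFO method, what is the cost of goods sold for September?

Sep 6, 183 sold [FIFO — oldest first]: 46 @ $19.30 + 137 @ $15.95 = $3,072.95
Sep 10, 222 sold [FIFO — oldest first]: 175 @ $15.95 + 47 @ $14.65 = $3,479.80
Sep 14, 360 sold [FIFO — oldest first]: 28 @ $14.65 + 221 @ $19.95 + 111 @ $18.90 = $6,917.05
Sep 15, 54 sold [FIFO — oldest first]: 54 @ $18.90 = $1,020.60
Total COGS = $3,072.95 + $3,479.80 + $6,917.05 + $1,020.60 = $14,490.40
Ending inventory: 105 @ $18.90 = $1,984.50
Check: goods available $16,474.90 = COGS $14,490.40 + ending $1,984.50

COGS = $14,490.40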